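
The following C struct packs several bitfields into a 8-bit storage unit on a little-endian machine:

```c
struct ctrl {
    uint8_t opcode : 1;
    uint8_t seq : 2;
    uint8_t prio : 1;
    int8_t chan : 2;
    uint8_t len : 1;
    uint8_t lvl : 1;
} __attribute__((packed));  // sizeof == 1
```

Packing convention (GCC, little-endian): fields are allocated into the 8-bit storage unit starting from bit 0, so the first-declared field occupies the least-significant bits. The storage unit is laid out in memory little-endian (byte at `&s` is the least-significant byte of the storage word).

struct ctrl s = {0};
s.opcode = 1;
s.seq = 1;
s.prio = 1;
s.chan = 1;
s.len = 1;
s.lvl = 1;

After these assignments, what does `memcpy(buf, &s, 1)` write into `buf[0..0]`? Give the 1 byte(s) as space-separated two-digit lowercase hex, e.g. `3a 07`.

opcode (1b) val=1 bits=0x1 at bit 0: 0x01
seq (2b) val=1 bits=0x1 at bit 1: 0x03
prio (1b) val=1 bits=0x1 at bit 3: 0x0b
chan (2b) val=1 bits=0x1 at bit 4: 0x1b
len (1b) val=1 bits=0x1 at bit 6: 0x5b
lvl (1b) val=1 bits=0x1 at bit 7: 0xdb
word = 0xdb → little-endian bytes:
  [0]=0xdb

db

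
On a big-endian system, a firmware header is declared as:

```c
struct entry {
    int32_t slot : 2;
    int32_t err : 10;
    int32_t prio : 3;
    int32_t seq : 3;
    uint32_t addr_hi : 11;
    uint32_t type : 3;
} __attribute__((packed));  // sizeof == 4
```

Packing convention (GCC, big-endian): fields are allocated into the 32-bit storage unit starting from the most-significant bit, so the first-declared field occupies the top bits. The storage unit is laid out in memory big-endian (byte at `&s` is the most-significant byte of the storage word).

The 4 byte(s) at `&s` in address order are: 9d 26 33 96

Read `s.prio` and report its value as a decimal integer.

[0]=0x9d [1]=0x26 [2]=0x33 [3]=0x96 (big-endian) → word 0x9d263396
slot [30+:2] = (word>>30) & 0x3 = 2
err [20+:10] = (word>>20) & 0x3ff = 466
prio [17+:3] = (word>>17) & 0x7 = 3  ←
seq [14+:3] = (word>>14) & 0x7 = 0
addr_hi [3+:11] = (word>>3) & 0x7ff = 1650
type [0+:3] = (word>>0) & 0x7 = 6
prio signed 3b, MSB=0: value = 3

3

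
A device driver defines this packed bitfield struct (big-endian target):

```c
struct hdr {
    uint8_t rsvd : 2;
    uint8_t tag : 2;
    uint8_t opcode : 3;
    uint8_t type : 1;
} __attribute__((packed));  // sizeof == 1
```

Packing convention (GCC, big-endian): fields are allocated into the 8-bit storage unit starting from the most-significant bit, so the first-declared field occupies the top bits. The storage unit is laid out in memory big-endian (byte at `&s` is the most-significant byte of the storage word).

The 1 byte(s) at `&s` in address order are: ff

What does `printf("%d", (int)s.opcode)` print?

7

[0]=0xff (big-endian) → word 0xff
rsvd:2 @ bit 6 → (0xff>>6)&0x3 = 0x3
tag:2 @ bit 4 → (0xff>>4)&0x3 = 0x3
opcode:3 @ bit 1 → (0xff>>1)&0x7 = 0x7  ←
type:1 @ bit 0 → (0xff>>0)&0x1 = 0x1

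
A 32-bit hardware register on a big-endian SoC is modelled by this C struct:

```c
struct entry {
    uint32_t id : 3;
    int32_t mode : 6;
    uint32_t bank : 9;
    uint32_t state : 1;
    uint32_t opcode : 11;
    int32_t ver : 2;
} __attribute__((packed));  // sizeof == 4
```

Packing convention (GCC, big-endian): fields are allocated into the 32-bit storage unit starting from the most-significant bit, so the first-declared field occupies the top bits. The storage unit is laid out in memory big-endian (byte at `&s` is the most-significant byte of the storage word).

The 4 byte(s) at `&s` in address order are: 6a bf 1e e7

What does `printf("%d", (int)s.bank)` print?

252

[0]=0x6a [1]=0xbf [2]=0x1e [3]=0xe7 (big-endian) → word 0x6abf1ee7
id [29+:3] = (word>>29) & 0x7 = 3
mode [23+:6] = (word>>23) & 0x3f = 21
bank [14+:9] = (word>>14) & 0x1ff = 252  ←
state [13+:1] = (word>>13) & 0x1 = 0
opcode [2+:11] = (word>>2) & 0x7ff = 1977
ver [0+:2] = (word>>0) & 0x3 = 3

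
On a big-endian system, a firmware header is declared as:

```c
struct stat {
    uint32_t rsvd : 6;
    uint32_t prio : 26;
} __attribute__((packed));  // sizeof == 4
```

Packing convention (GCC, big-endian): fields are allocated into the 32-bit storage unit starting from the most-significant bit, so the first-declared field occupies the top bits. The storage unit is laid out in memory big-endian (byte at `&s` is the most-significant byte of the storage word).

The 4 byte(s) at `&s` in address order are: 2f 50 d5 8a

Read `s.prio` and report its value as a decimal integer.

55629194

[0]=0x2f [1]=0x50 [2]=0xd5 [3]=0x8a (big-endian) → word 0x2f50d58a
rsvd:6 @ bit 26 → (0x2f50d58a>>26)&0x3f = 0xb
prio:26 @ bit 0 → (0x2f50d58a>>0)&0x3ffffff = 0x350d58a  ←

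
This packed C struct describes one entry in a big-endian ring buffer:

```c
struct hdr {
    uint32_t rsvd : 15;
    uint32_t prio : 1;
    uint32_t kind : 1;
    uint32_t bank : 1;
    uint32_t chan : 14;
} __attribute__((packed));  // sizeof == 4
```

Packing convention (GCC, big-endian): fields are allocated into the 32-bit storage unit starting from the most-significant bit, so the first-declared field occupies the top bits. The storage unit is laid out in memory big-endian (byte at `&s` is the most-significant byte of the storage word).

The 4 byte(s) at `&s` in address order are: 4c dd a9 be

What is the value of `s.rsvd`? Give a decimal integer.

[0]=0x4c [1]=0xdd [2]=0xa9 [3]=0xbe (big-endian) → word 0x4cdda9be
rsvd [17+:15] = (word>>17) & 0x7fff = 9838  ←
prio [16+:1] = (word>>16) & 0x1 = 1
kind [15+:1] = (word>>15) & 0x1 = 1
bank [14+:1] = (word>>14) & 0x1 = 0
chan [0+:14] = (word>>0) & 0x3fff = 10686

9838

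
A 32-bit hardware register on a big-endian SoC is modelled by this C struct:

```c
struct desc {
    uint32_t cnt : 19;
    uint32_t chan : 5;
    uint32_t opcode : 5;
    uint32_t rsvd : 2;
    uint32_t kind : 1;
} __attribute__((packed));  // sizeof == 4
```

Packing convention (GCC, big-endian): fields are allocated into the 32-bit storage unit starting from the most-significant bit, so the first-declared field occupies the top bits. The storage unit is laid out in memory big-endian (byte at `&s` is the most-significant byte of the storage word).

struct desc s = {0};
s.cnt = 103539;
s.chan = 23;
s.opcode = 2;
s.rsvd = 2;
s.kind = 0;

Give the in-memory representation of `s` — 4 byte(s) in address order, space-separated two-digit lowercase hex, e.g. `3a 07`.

[13+:19] cnt=103539 & 0x7ffff = 0x19473; word=0x328e6000
[8+:5] chan=23 & 0x1f = 0x17; word=0x328e7700
[3+:5] opcode=2 & 0x1f = 0x2; word=0x328e7710
[1+:2] rsvd=2 & 0x3 = 0x2; word=0x328e7714
[0+:1] kind=0 & 0x1 = 0x0; word=0x328e7714
word = 0x328e7714 → big-endian bytes:
  [0]=0x32  [1]=0x8e  [2]=0x77  [3]=0x14

32 8e 77 14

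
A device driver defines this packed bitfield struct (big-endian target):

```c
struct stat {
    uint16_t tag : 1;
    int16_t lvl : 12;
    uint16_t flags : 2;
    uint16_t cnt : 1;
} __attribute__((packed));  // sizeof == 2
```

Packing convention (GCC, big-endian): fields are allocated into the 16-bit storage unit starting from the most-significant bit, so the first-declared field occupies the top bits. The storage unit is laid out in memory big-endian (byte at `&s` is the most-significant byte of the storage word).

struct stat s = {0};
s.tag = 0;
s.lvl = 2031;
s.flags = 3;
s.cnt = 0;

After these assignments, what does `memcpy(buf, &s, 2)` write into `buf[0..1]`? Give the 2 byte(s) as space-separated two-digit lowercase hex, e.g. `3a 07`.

tag:1 = 0 → 0x0 << 15 → word 0x0000
lvl:12 = 2031 → 0x7ef << 3 → word 0x3f78
flags:2 = 3 → 0x3 << 1 → word 0x3f7e
cnt:1 = 0 → 0x0 << 0 → word 0x3f7e
word = 0x3f7e → big-endian bytes:
  [0]=0x3f  [1]=0x7e

3f 7e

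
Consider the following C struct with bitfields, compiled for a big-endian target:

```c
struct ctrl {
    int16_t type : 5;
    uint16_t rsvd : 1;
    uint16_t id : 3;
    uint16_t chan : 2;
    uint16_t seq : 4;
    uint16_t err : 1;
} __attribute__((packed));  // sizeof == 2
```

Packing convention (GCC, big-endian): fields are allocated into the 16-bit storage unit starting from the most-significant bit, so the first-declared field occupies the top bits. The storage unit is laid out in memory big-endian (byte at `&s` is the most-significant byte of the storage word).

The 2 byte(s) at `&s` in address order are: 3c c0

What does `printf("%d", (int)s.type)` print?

[0]=0x3c [1]=0xc0 (big-endian) → word 0x3cc0
type [11+:5] = (word>>11) & 0x1f = 7  ←
rsvd [10+:1] = (word>>10) & 0x1 = 1
id [7+:3] = (word>>7) & 0x7 = 1
chan [5+:2] = (word>>5) & 0x3 = 2
seq [1+:4] = (word>>1) & 0xf = 0
err [0+:1] = (word>>0) & 0x1 = 0
type signed 5b, MSB=0: value = 7

7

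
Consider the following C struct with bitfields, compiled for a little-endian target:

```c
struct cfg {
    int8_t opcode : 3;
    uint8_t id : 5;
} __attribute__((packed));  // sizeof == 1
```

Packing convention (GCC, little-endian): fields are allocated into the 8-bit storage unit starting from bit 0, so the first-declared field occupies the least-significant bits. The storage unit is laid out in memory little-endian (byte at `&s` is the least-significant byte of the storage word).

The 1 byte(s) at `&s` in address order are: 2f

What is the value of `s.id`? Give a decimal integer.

[0]=0x2f (little-endian) → word 0x2f
opcode:3 @ bit 0 → (0x2f>>0)&0x7 = 0x7
id:5 @ bit 3 → (0x2f>>3)&0x1f = 0x5  ←

5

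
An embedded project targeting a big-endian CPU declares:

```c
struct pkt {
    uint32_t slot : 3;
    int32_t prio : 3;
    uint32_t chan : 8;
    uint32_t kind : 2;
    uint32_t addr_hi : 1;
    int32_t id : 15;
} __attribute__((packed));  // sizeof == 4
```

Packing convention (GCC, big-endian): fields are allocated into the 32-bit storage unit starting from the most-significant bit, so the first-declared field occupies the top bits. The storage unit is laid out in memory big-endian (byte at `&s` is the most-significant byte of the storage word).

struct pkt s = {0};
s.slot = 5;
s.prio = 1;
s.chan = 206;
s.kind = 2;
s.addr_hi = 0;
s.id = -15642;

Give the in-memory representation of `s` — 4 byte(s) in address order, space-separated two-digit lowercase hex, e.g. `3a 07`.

a7 3a 42 e6

[29+:3] slot=5 & 0x7 = 0x5; word=0xa0000000
[26+:3] prio=1 & 0x7 = 0x1; word=0xa4000000
[18+:8] chan=206 & 0xff = 0xce; word=0xa7380000
[16+:2] kind=2 & 0x3 = 0x2; word=0xa73a0000
[15+:1] addr_hi=0 & 0x1 = 0x0; word=0xa73a0000
[0+:15] id=-15642 & 0x7fff = 0x42e6; word=0xa73a42e6
word = 0xa73a42e6 → big-endian bytes:
  [0]=0xa7  [1]=0x3a  [2]=0x42  [3]=0xe6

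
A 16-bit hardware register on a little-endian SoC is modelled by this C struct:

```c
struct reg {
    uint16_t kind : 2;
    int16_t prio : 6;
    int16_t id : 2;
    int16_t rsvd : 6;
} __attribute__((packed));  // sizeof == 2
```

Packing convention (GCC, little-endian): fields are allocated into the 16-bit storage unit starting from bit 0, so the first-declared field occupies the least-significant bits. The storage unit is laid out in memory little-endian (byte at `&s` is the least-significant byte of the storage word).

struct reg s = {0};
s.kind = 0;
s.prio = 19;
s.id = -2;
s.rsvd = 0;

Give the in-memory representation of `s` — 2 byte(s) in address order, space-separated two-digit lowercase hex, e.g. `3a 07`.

4c 02

[0+:2] kind=0 & 0x3 = 0x0; word=0x0000
[2+:6] prio=19 & 0x3f = 0x13; word=0x004c
[8+:2] id=-2 & 0x3 = 0x2; word=0x024c
[10+:6] rsvd=0 & 0x3f = 0x0; word=0x024c
word = 0x024c → little-endian bytes:
  [0]=0x4c  [1]=0x02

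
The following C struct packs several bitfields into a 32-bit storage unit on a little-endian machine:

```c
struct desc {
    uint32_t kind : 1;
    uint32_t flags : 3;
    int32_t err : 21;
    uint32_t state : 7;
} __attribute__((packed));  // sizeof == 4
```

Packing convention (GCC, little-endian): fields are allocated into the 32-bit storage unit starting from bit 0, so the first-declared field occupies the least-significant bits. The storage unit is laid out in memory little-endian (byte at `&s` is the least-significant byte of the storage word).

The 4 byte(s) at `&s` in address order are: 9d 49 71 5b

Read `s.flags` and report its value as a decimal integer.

[0]=0x9d [1]=0x49 [2]=0x71 [3]=0x5b (little-endian) → word 0x5b71499d
kind [0+:1] = (word>>0) & 0x1 = 1
flags [1+:3] = (word>>1) & 0x7 = 6  ←
err [4+:21] = (word>>4) & 0x1fffff = 1512601
state [25+:7] = (word>>25) & 0x7f = 45

6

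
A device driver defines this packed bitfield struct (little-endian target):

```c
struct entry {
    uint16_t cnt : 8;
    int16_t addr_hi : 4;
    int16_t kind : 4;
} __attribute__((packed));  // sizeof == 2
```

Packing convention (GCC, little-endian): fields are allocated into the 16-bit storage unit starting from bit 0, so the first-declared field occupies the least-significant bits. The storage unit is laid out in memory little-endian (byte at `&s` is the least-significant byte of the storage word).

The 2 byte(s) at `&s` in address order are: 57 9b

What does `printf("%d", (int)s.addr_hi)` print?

-5

[0]=0x57 [1]=0x9b (little-endian) → word 0x9b57
cnt:8 @ bit 0 → (0x9b57>>0)&0xff = 0x57
addr_hi:4 @ bit 8 → (0x9b57>>8)&0xf = 0xb  ←
kind:4 @ bit 12 → (0x9b57>>12)&0xf = 0x9
addr_hi signed 4b, MSB=1: 11 - 16 = -5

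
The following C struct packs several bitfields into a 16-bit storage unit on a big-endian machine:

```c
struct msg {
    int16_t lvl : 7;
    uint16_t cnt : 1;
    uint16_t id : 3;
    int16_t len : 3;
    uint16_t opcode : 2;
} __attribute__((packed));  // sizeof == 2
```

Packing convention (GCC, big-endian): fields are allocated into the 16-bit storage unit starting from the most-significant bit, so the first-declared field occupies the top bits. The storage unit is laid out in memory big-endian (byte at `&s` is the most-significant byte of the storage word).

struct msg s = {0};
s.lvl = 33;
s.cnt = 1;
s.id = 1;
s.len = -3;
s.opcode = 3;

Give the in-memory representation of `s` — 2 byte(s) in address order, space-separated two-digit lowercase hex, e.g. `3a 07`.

43 37

lvl (7b) val=33 bits=0x21 at bit 9: 0x4200
cnt (1b) val=1 bits=0x1 at bit 8: 0x4300
id (3b) val=1 bits=0x1 at bit 5: 0x4320
len (3b) val=-3 bits=0x5 at bit 2: 0x4334
opcode (2b) val=3 bits=0x3 at bit 0: 0x4337
word = 0x4337 → big-endian bytes:
  [0]=0x43  [1]=0x37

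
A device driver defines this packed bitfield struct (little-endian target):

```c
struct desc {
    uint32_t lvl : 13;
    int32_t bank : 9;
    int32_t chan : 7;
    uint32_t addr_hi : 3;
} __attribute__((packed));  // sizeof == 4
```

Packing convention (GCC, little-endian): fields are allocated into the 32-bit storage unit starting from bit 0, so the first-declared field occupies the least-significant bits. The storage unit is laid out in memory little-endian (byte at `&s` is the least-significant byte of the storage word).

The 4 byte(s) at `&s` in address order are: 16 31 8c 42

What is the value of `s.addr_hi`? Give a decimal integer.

[0]=0x16 [1]=0x31 [2]=0x8c [3]=0x42 (little-endian) → word 0x428c3116
lvl [0+:13] = (word>>0) & 0x1fff = 4374
bank [13+:9] = (word>>13) & 0x1ff = 97
chan [22+:7] = (word>>22) & 0x7f = 10
addr_hi [29+:3] = (word>>29) & 0x7 = 2  ←

2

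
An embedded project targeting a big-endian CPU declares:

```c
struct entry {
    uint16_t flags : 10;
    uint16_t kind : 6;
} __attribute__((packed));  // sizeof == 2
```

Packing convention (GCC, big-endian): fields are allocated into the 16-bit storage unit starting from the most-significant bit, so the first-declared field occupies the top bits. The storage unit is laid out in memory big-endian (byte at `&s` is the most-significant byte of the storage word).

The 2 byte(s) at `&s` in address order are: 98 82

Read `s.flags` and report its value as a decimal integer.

[0]=0x98 [1]=0x82 (big-endian) → word 0x9882
flags [6+:10] = (word>>6) & 0x3ff = 610  ←
kind [0+:6] = (word>>0) & 0x3f = 2

610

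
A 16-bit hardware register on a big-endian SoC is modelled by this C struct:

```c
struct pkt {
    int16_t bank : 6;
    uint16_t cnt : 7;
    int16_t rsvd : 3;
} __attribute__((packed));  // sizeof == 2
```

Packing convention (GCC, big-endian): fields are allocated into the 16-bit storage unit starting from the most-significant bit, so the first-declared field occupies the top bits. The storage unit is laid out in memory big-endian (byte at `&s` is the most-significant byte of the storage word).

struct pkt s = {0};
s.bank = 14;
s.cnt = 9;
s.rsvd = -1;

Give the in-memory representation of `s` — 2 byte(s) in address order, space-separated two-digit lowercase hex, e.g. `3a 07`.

38 4f

[10+:6] bank=14 & 0x3f = 0xe; word=0x3800
[3+:7] cnt=9 & 0x7f = 0x9; word=0x3848
[0+:3] rsvd=-1 & 0x7 = 0x7; word=0x384f
word = 0x384f → big-endian bytes:
  [0]=0x38  [1]=0x4f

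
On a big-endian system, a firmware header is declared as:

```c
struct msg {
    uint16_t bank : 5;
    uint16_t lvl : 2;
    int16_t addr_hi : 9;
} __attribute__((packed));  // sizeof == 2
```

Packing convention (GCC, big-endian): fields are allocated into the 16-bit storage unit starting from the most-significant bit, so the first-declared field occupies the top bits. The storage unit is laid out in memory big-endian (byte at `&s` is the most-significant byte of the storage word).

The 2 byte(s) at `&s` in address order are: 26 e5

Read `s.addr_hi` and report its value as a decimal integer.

[0]=0x26 [1]=0xe5 (big-endian) → word 0x26e5
bank [11+:5] = (word>>11) & 0x1f = 4
lvl [9+:2] = (word>>9) & 0x3 = 3
addr_hi [0+:9] = (word>>0) & 0x1ff = 229  ←
addr_hi signed 9b, MSB=0: value = 229

229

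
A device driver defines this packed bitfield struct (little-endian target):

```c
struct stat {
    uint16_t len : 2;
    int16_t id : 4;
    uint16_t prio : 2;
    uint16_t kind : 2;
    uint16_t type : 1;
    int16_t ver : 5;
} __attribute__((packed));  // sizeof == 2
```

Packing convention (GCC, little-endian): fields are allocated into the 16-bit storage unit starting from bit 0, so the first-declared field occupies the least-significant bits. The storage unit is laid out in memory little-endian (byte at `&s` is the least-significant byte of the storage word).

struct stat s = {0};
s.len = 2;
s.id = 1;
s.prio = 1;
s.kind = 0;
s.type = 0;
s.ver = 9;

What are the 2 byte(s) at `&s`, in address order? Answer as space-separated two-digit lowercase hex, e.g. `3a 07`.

46 48

len (2b) val=2 bits=0x2 at bit 0: 0x0002
id (4b) val=1 bits=0x1 at bit 2: 0x0006
prio (2b) val=1 bits=0x1 at bit 6: 0x0046
kind (2b) val=0 bits=0x0 at bit 8: 0x0046
type (1b) val=0 bits=0x0 at bit 10: 0x0046
ver (5b) val=9 bits=0x9 at bit 11: 0x4846
word = 0x4846 → little-endian bytes:
  [0]=0x46  [1]=0x48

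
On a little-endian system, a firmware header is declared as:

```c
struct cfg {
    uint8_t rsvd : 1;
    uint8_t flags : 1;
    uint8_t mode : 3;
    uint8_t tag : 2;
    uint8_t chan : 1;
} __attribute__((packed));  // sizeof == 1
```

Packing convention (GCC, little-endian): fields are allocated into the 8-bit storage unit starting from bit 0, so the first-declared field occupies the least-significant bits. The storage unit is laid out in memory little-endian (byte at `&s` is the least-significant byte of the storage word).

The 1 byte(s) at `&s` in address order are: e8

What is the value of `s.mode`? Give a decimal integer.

[0]=0xe8 (little-endian) → word 0xe8
rsvd:1 @ bit 0 → (0xe8>>0)&0x1 = 0x0
flags:1 @ bit 1 → (0xe8>>1)&0x1 = 0x0
mode:3 @ bit 2 → (0xe8>>2)&0x7 = 0x2  ←
tag:2 @ bit 5 → (0xe8>>5)&0x3 = 0x3
chan:1 @ bit 7 → (0xe8>>7)&0x1 = 0x1

2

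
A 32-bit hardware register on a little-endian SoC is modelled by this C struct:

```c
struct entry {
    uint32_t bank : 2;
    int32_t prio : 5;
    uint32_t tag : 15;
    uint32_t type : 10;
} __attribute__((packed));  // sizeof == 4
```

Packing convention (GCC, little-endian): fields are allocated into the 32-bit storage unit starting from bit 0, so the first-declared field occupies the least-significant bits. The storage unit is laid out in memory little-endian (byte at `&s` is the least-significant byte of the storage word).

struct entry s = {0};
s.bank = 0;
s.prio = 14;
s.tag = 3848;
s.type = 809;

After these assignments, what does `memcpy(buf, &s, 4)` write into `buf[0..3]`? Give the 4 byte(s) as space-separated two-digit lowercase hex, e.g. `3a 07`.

38 84 47 ca

[0+:2] bank=0 & 0x3 = 0x0; word=0x00000000
[2+:5] prio=14 & 0x1f = 0xe; word=0x00000038
[7+:15] tag=3848 & 0x7fff = 0xf08; word=0x00078438
[22+:10] type=809 & 0x3ff = 0x329; word=0xca478438
word = 0xca478438 → little-endian bytes:
  [0]=0x38  [1]=0x84  [2]=0x47  [3]=0xca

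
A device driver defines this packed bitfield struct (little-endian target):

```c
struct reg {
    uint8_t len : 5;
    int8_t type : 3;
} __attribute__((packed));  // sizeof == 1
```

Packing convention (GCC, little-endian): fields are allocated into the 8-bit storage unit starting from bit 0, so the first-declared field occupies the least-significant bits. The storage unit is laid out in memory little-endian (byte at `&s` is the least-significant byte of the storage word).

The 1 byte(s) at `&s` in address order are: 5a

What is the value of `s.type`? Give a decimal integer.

[0]=0x5a (little-endian) → word 0x5a
len [0+:5] = (word>>0) & 0x1f = 26
type [5+:3] = (word>>5) & 0x7 = 2  ←
type signed 3b, MSB=0: value = 2

2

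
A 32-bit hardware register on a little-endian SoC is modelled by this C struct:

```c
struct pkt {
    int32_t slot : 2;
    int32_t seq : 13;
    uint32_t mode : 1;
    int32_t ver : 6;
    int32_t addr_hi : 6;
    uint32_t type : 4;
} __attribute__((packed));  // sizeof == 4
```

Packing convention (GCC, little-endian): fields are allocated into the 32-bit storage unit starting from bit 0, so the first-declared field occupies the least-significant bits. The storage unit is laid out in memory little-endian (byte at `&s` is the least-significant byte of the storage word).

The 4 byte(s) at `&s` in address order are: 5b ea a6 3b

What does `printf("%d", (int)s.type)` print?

[0]=0x5b [1]=0xea [2]=0xa6 [3]=0x3b (little-endian) → word 0x3ba6ea5b
slot:2 @ bit 0 → (0x3ba6ea5b>>0)&0x3 = 0x3
seq:13 @ bit 2 → (0x3ba6ea5b>>2)&0x1fff = 0x1a96
mode:1 @ bit 15 → (0x3ba6ea5b>>15)&0x1 = 0x1
ver:6 @ bit 16 → (0x3ba6ea5b>>16)&0x3f = 0x26
addr_hi:6 @ bit 22 → (0x3ba6ea5b>>22)&0x3f = 0x2e
type:4 @ bit 28 → (0x3ba6ea5b>>28)&0xf = 0x3  ←

3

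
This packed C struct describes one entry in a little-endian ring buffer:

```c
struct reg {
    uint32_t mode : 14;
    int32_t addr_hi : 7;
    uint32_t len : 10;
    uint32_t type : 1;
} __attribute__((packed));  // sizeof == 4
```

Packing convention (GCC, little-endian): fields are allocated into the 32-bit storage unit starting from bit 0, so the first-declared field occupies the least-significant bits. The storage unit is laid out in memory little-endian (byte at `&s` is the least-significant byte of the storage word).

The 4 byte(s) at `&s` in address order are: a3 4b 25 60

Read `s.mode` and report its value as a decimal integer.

[0]=0xa3 [1]=0x4b [2]=0x25 [3]=0x60 (little-endian) → word 0x60254ba3
mode [0+:14] = (word>>0) & 0x3fff = 2979  ←
addr_hi [14+:7] = (word>>14) & 0x7f = 21
len [21+:10] = (word>>21) & 0x3ff = 769
type [31+:1] = (word>>31) & 0x1 = 0

2979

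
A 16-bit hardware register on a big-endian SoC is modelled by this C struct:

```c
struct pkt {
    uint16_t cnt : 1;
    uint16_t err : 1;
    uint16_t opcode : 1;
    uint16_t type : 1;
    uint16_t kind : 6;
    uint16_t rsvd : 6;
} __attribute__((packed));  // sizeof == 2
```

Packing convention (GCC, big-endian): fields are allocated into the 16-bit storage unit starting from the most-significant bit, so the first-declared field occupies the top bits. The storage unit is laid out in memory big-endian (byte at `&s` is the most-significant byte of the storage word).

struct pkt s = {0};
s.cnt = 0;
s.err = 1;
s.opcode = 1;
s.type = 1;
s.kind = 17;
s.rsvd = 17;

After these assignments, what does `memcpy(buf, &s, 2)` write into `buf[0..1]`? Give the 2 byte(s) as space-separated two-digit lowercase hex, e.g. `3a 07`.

74 51

cnt:1 = 0 → 0x0 << 15 → word 0x0000
err:1 = 1 → 0x1 << 14 → word 0x4000
opcode:1 = 1 → 0x1 << 13 → word 0x6000
type:1 = 1 → 0x1 << 12 → word 0x7000
kind:6 = 17 → 0x11 << 6 → word 0x7440
rsvd:6 = 17 → 0x11 << 0 → word 0x7451
word = 0x7451 → big-endian bytes:
  [0]=0x74  [1]=0x51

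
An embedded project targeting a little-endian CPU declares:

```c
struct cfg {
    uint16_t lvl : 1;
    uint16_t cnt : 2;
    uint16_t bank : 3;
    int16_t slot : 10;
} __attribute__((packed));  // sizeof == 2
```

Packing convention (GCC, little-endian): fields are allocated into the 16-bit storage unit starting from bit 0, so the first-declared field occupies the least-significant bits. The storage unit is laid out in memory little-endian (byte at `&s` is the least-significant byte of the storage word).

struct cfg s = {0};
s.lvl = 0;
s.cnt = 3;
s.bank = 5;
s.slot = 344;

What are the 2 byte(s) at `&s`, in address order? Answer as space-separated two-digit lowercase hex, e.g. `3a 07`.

[0+:1] lvl=0 & 0x1 = 0x0; word=0x0000
[1+:2] cnt=3 & 0x3 = 0x3; word=0x0006
[3+:3] bank=5 & 0x7 = 0x5; word=0x002e
[6+:10] slot=344 & 0x3ff = 0x158; word=0x562e
word = 0x562e → little-endian bytes:
  [0]=0x2e  [1]=0x56

2e 56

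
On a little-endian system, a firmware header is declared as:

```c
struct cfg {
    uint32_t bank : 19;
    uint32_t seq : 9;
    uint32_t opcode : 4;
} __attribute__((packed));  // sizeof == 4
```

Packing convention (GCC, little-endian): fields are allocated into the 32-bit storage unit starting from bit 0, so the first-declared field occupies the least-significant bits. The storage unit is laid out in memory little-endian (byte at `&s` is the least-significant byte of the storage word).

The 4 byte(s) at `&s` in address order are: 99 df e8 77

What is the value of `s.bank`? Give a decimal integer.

57241

[0]=0x99 [1]=0xdf [2]=0xe8 [3]=0x77 (little-endian) → word 0x77e8df99
bank [0+:19] = (word>>0) & 0x7ffff = 57241  ←
seq [19+:9] = (word>>19) & 0x1ff = 253
opcode [28+:4] = (word>>28) & 0xf = 7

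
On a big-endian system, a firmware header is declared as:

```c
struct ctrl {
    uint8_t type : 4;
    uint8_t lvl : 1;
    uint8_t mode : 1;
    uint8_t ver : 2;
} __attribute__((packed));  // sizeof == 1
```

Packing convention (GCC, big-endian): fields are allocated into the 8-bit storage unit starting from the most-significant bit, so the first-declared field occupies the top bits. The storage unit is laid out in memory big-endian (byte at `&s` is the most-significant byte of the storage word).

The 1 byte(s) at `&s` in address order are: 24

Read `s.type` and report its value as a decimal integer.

2

[0]=0x24 (big-endian) → word 0x24
type [4+:4] = (word>>4) & 0xf = 2  ←
lvl [3+:1] = (word>>3) & 0x1 = 0
mode [2+:1] = (word>>2) & 0x1 = 1
ver [0+:2] = (word>>0) & 0x3 = 0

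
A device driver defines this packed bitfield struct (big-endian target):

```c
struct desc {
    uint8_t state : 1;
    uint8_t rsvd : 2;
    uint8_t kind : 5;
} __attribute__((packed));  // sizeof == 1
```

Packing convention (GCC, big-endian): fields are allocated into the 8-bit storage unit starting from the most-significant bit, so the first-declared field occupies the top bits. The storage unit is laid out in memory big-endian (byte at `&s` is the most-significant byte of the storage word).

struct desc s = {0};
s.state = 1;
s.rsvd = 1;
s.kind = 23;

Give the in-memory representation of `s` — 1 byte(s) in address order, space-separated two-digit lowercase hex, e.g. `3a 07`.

state:1 = 1 → 0x1 << 7 → word 0x80
rsvd:2 = 1 → 0x1 << 5 → word 0xa0
kind:5 = 23 → 0x17 << 0 → word 0xb7
word = 0xb7 → big-endian bytes:
  [0]=0xb7

b7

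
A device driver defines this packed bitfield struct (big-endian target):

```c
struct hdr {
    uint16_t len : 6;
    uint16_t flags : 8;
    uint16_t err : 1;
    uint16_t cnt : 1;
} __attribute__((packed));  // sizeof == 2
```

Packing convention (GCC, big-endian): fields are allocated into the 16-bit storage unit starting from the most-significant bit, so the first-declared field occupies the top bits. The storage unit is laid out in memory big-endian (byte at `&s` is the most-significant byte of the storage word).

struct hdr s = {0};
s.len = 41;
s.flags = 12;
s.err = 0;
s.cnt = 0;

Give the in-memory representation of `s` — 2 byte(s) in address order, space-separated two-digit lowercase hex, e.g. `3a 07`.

len (6b) val=41 bits=0x29 at bit 10: 0xa400
flags (8b) val=12 bits=0xc at bit 2: 0xa430
err (1b) val=0 bits=0x0 at bit 1: 0xa430
cnt (1b) val=0 bits=0x0 at bit 0: 0xa430
word = 0xa430 → big-endian bytes:
  [0]=0xa4  [1]=0x30

a4 30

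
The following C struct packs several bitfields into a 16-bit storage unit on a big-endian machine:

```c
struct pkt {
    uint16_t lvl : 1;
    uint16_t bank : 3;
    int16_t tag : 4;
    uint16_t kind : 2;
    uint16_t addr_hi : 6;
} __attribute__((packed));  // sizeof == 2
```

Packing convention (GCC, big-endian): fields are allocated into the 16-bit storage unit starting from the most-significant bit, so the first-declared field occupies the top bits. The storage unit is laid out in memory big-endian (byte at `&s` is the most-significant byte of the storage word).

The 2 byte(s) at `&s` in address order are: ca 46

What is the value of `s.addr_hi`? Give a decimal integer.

6

[0]=0xca [1]=0x46 (big-endian) → word 0xca46
lvl [15+:1] = (word>>15) & 0x1 = 1
bank [12+:3] = (word>>12) & 0x7 = 4
tag [8+:4] = (word>>8) & 0xf = 10
kind [6+:2] = (word>>6) & 0x3 = 1
addr_hi [0+:6] = (word>>0) & 0x3f = 6  ←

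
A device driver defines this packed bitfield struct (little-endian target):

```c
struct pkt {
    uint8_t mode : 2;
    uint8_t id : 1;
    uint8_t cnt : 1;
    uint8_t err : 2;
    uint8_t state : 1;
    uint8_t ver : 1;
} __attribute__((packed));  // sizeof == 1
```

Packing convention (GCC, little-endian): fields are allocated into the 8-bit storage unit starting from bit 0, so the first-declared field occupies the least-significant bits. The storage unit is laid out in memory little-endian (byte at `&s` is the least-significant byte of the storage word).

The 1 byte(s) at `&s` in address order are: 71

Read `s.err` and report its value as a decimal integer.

3

[0]=0x71 (little-endian) → word 0x71
mode:2 @ bit 0 → (0x71>>0)&0x3 = 0x1
id:1 @ bit 2 → (0x71>>2)&0x1 = 0x0
cnt:1 @ bit 3 → (0x71>>3)&0x1 = 0x0
err:2 @ bit 4 → (0x71>>4)&0x3 = 0x3  ←
state:1 @ bit 6 → (0x71>>6)&0x1 = 0x1
ver:1 @ bit 7 → (0x71>>7)&0x1 = 0x0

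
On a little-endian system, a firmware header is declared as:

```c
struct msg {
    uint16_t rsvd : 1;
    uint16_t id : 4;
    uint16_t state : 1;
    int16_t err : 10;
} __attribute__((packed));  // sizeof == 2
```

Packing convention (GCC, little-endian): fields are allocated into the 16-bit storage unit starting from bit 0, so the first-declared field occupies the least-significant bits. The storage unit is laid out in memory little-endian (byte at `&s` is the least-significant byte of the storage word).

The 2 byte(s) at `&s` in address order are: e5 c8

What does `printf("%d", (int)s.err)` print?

[0]=0xe5 [1]=0xc8 (little-endian) → word 0xc8e5
rsvd:1 @ bit 0 → (0xc8e5>>0)&0x1 = 0x1
id:4 @ bit 1 → (0xc8e5>>1)&0xf = 0x2
state:1 @ bit 5 → (0xc8e5>>5)&0x1 = 0x1
err:10 @ bit 6 → (0xc8e5>>6)&0x3ff = 0x323  ←
err signed 10b, MSB=1: 803 - 1024 = -221

-221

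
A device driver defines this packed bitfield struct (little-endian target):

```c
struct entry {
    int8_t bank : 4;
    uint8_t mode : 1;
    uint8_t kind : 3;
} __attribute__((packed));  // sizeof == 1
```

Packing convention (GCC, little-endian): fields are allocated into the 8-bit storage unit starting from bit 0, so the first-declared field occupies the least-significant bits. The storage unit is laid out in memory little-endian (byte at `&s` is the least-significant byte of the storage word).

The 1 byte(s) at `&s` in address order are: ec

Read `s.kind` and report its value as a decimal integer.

7

[0]=0xec (little-endian) → word 0xec
bank [0+:4] = (word>>0) & 0xf = 12
mode [4+:1] = (word>>4) & 0x1 = 0
kind [5+:3] = (word>>5) & 0x7 = 7  ←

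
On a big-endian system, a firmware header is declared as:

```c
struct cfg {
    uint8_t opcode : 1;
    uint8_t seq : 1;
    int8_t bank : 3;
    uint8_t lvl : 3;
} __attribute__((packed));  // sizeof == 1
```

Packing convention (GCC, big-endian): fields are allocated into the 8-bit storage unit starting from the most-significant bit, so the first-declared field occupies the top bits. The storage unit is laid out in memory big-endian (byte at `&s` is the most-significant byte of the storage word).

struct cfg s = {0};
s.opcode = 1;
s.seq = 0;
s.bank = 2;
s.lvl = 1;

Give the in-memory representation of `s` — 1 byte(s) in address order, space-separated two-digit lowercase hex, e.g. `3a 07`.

91

opcode:1 = 1 → 0x1 << 7 → word 0x80
seq:1 = 0 → 0x0 << 6 → word 0x80
bank:3 = 2 → 0x2 << 3 → word 0x90
lvl:3 = 1 → 0x1 << 0 → word 0x91
word = 0x91 → big-endian bytes:
  [0]=0x91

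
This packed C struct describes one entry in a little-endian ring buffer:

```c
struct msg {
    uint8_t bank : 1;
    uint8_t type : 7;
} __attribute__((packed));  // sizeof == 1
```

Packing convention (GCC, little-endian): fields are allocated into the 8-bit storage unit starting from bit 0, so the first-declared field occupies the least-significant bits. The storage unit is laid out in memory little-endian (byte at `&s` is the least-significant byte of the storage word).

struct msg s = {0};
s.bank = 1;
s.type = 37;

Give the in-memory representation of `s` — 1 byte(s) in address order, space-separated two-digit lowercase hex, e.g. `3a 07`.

bank (1b) val=1 bits=0x1 at bit 0: 0x01
type (7b) val=37 bits=0x25 at bit 1: 0x4b
word = 0x4b → little-endian bytes:
  [0]=0x4b

4b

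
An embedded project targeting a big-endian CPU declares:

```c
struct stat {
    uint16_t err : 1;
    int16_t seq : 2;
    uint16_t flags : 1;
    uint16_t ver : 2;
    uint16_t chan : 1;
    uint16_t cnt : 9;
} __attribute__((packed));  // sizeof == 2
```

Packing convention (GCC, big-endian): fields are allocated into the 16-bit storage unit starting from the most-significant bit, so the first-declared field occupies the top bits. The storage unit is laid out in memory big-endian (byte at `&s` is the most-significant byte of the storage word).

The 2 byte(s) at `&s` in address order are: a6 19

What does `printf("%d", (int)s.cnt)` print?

25

[0]=0xa6 [1]=0x19 (big-endian) → word 0xa619
err [15+:1] = (word>>15) & 0x1 = 1
seq [13+:2] = (word>>13) & 0x3 = 1
flags [12+:1] = (word>>12) & 0x1 = 0
ver [10+:2] = (word>>10) & 0x3 = 1
chan [9+:1] = (word>>9) & 0x1 = 1
cnt [0+:9] = (word>>0) & 0x1ff = 25  ←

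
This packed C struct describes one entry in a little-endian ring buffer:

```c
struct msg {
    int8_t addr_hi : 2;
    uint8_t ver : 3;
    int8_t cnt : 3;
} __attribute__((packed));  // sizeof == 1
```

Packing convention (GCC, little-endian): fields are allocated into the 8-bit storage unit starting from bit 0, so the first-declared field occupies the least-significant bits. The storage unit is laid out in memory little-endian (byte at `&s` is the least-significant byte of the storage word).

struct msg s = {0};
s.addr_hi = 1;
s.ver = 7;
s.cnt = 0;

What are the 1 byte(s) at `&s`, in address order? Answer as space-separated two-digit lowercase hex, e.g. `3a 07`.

[0+:2] addr_hi=1 & 0x3 = 0x1; word=0x01
[2+:3] ver=7 & 0x7 = 0x7; word=0x1d
[5+:3] cnt=0 & 0x7 = 0x0; word=0x1d
word = 0x1d → little-endian bytes:
  [0]=0x1d

1d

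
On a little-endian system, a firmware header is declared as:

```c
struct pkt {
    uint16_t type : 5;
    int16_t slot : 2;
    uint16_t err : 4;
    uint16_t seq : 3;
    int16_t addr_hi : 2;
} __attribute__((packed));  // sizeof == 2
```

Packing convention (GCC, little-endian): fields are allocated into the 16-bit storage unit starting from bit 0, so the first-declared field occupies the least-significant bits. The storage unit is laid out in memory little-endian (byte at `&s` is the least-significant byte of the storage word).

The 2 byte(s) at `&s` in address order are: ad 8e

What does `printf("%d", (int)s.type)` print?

13

[0]=0xad [1]=0x8e (little-endian) → word 0x8ead
type:5 @ bit 0 → (0x8ead>>0)&0x1f = 0xd  ←
slot:2 @ bit 5 → (0x8ead>>5)&0x3 = 0x1
err:4 @ bit 7 → (0x8ead>>7)&0xf = 0xd
seq:3 @ bit 11 → (0x8ead>>11)&0x7 = 0x1
addr_hi:2 @ bit 14 → (0x8ead>>14)&0x3 = 0x2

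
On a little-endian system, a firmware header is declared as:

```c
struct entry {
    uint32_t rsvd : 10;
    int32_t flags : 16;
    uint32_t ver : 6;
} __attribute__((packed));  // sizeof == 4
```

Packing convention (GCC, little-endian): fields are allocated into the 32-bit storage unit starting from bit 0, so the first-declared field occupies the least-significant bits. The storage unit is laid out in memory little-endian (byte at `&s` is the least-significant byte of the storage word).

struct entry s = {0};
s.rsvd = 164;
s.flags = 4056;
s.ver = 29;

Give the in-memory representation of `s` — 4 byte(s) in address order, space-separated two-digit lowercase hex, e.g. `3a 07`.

a4 60 3f 74

[0+:10] rsvd=164 & 0x3ff = 0xa4; word=0x000000a4
[10+:16] flags=4056 & 0xffff = 0xfd8; word=0x003f60a4
[26+:6] ver=29 & 0x3f = 0x1d; word=0x743f60a4
word = 0x743f60a4 → little-endian bytes:
  [0]=0xa4  [1]=0x60  [2]=0x3f  [3]=0x74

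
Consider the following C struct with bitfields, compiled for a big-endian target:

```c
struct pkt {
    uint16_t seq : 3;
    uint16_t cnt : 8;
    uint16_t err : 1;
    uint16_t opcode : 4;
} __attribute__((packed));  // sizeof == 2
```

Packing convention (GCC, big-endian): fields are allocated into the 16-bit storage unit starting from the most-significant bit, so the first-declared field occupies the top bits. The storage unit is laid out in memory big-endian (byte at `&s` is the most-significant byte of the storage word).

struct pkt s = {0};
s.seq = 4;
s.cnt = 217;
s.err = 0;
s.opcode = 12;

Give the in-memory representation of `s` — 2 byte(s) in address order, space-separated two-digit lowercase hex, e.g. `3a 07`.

9b 2c

[13+:3] seq=4 & 0x7 = 0x4; word=0x8000
[5+:8] cnt=217 & 0xff = 0xd9; word=0x9b20
[4+:1] err=0 & 0x1 = 0x0; word=0x9b20
[0+:4] opcode=12 & 0xf = 0xc; word=0x9b2c
word = 0x9b2c → big-endian bytes:
  [0]=0x9b  [1]=0x2c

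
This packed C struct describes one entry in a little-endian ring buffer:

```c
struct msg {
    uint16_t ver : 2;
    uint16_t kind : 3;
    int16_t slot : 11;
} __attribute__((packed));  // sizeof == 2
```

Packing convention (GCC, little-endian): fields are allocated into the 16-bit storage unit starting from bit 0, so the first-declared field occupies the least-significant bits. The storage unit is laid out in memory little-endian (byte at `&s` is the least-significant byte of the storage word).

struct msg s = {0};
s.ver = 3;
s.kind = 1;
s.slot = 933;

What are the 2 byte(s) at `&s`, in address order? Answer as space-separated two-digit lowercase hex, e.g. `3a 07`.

ver:2 = 3 → 0x3 << 0 → word 0x0003
kind:3 = 1 → 0x1 << 2 → word 0x0007
slot:11 = 933 → 0x3a5 << 5 → word 0x74a7
word = 0x74a7 → little-endian bytes:
  [0]=0xa7  [1]=0x74

a7 74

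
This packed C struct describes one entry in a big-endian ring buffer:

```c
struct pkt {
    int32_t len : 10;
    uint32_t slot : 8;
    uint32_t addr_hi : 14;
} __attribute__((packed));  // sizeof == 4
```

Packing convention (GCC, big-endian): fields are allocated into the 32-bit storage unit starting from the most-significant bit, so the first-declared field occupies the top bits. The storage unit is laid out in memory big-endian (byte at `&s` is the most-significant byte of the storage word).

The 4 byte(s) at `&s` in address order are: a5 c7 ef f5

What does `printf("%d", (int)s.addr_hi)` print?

12277

[0]=0xa5 [1]=0xc7 [2]=0xef [3]=0xf5 (big-endian) → word 0xa5c7eff5
len:10 @ bit 22 → (0xa5c7eff5>>22)&0x3ff = 0x297
slot:8 @ bit 14 → (0xa5c7eff5>>14)&0xff = 0x1f
addr_hi:14 @ bit 0 → (0xa5c7eff5>>0)&0x3fff = 0x2ff5  ←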